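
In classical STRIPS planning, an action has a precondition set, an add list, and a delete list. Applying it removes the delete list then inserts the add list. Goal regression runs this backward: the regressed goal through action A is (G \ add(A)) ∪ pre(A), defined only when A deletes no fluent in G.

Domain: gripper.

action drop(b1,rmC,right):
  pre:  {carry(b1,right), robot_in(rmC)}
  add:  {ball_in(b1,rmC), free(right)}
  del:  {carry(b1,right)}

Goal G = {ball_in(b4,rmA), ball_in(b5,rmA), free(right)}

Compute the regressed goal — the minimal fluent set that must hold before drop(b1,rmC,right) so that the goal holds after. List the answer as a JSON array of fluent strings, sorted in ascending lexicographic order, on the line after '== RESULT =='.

Compute (G \ add) ∪ pre:
  G ∩ del = {}  (empty — regression defined)
  G \ add = {ball_in(b4,rmA), ball_in(b5,rmA), free(right)} \ {ball_in(b1,rmC), free(right)} = {ball_in(b4,rmA), ball_in(b5,rmA)}
  ∪ pre   = {ball_in(b4,rmA), ball_in(b5,rmA)} ∪ {carry(b1,right), robot_in(rmC)}
          = {ball_in(b4,rmA), ball_in(b5,rmA), carry(b1,right), robot_in(rmC)}

== RESULT ==
["ball_in(b4,rmA)", "ball_in(b5,rmA)", "carry(b1,right)", "robot_in(rmC)"]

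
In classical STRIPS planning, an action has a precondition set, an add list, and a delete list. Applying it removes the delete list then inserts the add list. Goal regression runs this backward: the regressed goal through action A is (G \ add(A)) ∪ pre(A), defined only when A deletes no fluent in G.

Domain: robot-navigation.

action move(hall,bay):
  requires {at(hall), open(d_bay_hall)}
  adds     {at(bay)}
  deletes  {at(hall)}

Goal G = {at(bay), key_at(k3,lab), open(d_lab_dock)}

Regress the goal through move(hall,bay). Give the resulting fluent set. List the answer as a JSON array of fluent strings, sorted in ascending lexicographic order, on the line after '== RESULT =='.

Compute (G \ add) ∪ pre:
  G ∩ del = {}  (empty — regression defined)
  G \ add = {at(bay), key_at(k3,lab), open(d_lab_dock)} \ {at(bay)} = {key_at(k3,lab), open(d_lab_dock)}
  ∪ pre   = {key_at(k3,lab), open(d_lab_dock)} ∪ {at(hall), open(d_bay_hall)}
          = {at(hall), key_at(k3,lab), open(d_bay_hall), open(d_lab_dock)}

== RESULT ==
["at(hall)", "key_at(k3,lab)", "open(d_bay_hall)", "open(d_lab_dock)"]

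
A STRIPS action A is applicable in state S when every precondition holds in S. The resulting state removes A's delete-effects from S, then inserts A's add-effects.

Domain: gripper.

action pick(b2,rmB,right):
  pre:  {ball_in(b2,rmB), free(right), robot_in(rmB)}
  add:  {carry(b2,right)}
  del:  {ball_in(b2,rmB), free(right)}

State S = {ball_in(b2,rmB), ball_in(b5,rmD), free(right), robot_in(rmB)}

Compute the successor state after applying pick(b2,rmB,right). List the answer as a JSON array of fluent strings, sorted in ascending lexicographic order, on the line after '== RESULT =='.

Compute (S \ del) ∪ add:
  pre ⊆ S: {ball_in(b2,rmB), free(right), robot_in(rmB)} ⊆ S  — applicable
  S \ del = {ball_in(b5,rmD), robot_in(rmB)}
  ∪ add   = {ball_in(b5,rmD), carry(b2,right), robot_in(rmB)}

== RESULT ==
["ball_in(b5,rmD)", "carry(b2,right)", "robot_in(rmB)"]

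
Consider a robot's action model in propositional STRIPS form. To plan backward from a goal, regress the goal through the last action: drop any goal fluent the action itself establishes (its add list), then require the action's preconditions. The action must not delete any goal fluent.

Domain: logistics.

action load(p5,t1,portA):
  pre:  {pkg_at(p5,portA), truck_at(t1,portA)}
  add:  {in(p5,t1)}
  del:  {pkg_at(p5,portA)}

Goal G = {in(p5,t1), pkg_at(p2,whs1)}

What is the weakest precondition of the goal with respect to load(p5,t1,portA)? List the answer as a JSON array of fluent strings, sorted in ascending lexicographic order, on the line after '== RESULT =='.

Regress:
  G ∩ del = {}  (empty — regression defined)
  G \ add = {in(p5,t1), pkg_at(p2,whs1)} \ {in(p5,t1)} = {pkg_at(p2,whs1)}
  ∪ pre   = {pkg_at(p2,whs1)} ∪ {pkg_at(p5,portA), truck_at(t1,portA)}
          = {pkg_at(p2,whs1), pkg_at(p5,portA), truck_at(t1,portA)}

== RESULT ==
["pkg_at(p2,whs1)", "pkg_at(p5,portA)", "truck_at(t1,portA)"]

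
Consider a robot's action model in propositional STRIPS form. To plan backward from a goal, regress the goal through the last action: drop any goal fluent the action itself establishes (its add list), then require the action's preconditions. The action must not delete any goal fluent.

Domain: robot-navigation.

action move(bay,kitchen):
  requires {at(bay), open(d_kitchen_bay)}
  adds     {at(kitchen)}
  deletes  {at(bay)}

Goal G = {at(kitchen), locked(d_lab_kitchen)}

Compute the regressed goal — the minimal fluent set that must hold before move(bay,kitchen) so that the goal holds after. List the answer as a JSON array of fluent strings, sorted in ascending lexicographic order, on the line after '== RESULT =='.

Regress:
  G ∩ del = {}  (empty — regression defined)
  G \ add = {at(kitchen), locked(d_lab_kitchen)} \ {at(kitchen)} = {locked(d_lab_kitchen)}
  ∪ pre   = {locked(d_lab_kitchen)} ∪ {at(bay), open(d_kitchen_bay)}
          = {at(bay), locked(d_lab_kitchen), open(d_kitchen_bay)}

== RESULT ==
["at(bay)", "locked(d_lab_kitchen)", "open(d_kitchen_bay)"]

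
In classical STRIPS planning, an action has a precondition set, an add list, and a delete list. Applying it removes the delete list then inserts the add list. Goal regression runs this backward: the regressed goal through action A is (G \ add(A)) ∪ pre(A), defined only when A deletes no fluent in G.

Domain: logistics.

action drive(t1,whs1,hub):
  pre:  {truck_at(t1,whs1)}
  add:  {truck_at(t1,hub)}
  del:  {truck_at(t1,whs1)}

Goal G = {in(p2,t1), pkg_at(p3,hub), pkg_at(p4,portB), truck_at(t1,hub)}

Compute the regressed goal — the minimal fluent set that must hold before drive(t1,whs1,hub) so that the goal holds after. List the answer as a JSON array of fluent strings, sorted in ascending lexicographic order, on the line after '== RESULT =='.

Compute (G \ add) ∪ pre:
  G ∩ del = {}  (empty — regression defined)
  G \ add = {in(p2,t1), pkg_at(p3,hub), pkg_at(p4,portB), truck_at(t1,hub)} \ {truck_at(t1,hub)} = {in(p2,t1), pkg_at(p3,hub), pkg_at(p4,portB)}
  ∪ pre   = {in(p2,t1), pkg_at(p3,hub), pkg_at(p4,portB)} ∪ {truck_at(t1,whs1)}
          = {in(p2,t1), pkg_at(p3,hub), pkg_at(p4,portB), truck_at(t1,whs1)}

== RESULT ==
["in(p2,t1)", "pkg_at(p3,hub)", "pkg_at(p4,portB)", "truck_at(t1,whs1)"]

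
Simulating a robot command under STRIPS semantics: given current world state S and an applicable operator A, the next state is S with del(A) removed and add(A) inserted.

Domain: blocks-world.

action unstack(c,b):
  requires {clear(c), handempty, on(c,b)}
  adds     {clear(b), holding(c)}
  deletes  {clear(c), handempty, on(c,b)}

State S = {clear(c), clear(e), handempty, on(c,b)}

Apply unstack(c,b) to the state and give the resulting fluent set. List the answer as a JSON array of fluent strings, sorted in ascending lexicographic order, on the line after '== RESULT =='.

Compute (S \ del) ∪ add:
  pre ⊆ S: {clear(c), handempty, on(c,b)} ⊆ S  — applicable
  S \ del = {clear(e)}
  ∪ add   = {clear(b), clear(e), holding(c)}

== RESULT ==
["clear(b)", "clear(e)", "holding(c)"]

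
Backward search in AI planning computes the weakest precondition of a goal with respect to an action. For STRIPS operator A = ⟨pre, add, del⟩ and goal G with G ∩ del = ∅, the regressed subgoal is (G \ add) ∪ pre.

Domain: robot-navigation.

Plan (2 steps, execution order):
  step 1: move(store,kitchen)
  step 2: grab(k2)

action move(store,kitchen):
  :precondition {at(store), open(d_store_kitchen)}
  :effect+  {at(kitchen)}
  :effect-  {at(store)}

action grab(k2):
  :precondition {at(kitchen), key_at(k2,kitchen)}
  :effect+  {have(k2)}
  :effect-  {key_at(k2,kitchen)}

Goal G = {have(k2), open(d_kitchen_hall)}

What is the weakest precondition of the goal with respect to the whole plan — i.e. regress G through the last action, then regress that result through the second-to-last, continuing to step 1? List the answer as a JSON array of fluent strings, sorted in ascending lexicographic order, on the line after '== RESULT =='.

Regress step by step:
  through step 2 (grab(k2)): drop {have(k2)}, keep {open(d_kitchen_hall)}, require {at(kitchen), key_at(k2,kitchen)}
    → {at(kitchen), key_at(k2,kitchen), open(d_kitchen_hall)}
  through step 1 (move(store,kitchen)): drop {at(kitchen)}, keep {key_at(k2,kitchen), open(d_kitchen_hall)}, require {at(store), open(d_store_kitchen)}
    → {at(store), key_at(k2,kitchen), open(d_kitchen_hall), open(d_store_kitchen)}

== RESULT ==
["at(store)", "key_at(k2,kitchen)", "open(d_kitchen_hall)", "open(d_store_kitchen)"]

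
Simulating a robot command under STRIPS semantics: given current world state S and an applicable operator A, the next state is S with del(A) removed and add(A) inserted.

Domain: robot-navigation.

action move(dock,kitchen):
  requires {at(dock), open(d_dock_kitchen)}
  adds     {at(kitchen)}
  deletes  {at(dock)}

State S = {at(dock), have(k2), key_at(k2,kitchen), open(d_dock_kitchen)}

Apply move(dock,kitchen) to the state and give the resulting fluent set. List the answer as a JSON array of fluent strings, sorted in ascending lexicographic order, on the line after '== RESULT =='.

Compute (S \ del) ∪ add:
  pre ⊆ S: {at(dock), open(d_dock_kitchen)} ⊆ S  — applicable
  S \ del = {have(k2), key_at(k2,kitchen), open(d_dock_kitchen)}
  ∪ add   = {at(kitchen), have(k2), key_at(k2,kitchen), open(d_dock_kitchen)}

== RESULT ==
["at(kitchen)", "have(k2)", "key_at(k2,kitchen)", "open(d_dock_kitchen)"]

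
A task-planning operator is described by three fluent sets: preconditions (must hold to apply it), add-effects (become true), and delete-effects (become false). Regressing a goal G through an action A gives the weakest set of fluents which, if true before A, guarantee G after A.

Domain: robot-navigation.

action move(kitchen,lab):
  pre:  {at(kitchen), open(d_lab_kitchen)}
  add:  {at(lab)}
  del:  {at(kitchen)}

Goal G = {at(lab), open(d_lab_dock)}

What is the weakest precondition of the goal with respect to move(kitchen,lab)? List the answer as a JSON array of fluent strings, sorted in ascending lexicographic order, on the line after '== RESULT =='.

Regress:
  G ∩ del = {}  (empty — regression defined)
  G \ add = {at(lab), open(d_lab_dock)} \ {at(lab)} = {open(d_lab_dock)}
  ∪ pre   = {open(d_lab_dock)} ∪ {at(kitchen), open(d_lab_kitchen)}
          = {at(kitchen), open(d_lab_dock), open(d_lab_kitchen)}

== RESULT ==
["at(kitchen)", "open(d_lab_dock)", "open(d_lab_kitchen)"]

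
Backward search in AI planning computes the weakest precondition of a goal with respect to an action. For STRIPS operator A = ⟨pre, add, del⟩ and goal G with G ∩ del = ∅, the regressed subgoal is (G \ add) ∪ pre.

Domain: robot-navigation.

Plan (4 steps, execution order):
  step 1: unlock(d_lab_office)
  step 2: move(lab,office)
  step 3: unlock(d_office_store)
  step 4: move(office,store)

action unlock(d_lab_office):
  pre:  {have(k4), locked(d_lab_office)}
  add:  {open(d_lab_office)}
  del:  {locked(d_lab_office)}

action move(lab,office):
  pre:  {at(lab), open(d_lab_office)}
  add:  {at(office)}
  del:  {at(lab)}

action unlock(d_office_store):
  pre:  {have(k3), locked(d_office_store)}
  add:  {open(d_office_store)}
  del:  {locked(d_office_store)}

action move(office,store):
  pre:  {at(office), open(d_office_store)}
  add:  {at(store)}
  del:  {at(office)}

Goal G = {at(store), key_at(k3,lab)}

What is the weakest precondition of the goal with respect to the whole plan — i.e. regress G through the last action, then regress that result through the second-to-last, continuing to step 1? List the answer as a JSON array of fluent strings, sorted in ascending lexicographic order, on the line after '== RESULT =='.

Work backward from the goal:
  through step 4 (move(office,store)): drop {at(store)}, keep {key_at(k3,lab)}, require {at(office), open(d_office_store)}
    → {at(office), key_at(k3,lab), open(d_office_store)}
  through step 3 (unlock(d_office_store)): drop {open(d_office_store)}, keep {at(office), key_at(k3,lab)}, require {have(k3), locked(d_office_store)}
    → {at(office), have(k3), key_at(k3,lab), locked(d_office_store)}
  through step 2 (move(lab,office)): drop {at(office)}, keep {have(k3), key_at(k3,lab), locked(d_office_store)}, require {at(lab), open(d_lab_office)}
    → {at(lab), have(k3), key_at(k3,lab), locked(d_office_store), open(d_lab_office)}
  through step 1 (unlock(d_lab_office)): drop {open(d_lab_office)}, keep {at(lab), have(k3), key_at(k3,lab), locked(d_office_store)}, require {have(k4), locked(d_lab_office)}
    → {at(lab), have(k3), have(k4), key_at(k3,lab), locked(d_lab_office), locked(d_office_store)}

== RESULT ==
["at(lab)", "have(k3)", "have(k4)", "key_at(k3,lab)", "locked(d_lab_office)", "locked(d_office_store)"]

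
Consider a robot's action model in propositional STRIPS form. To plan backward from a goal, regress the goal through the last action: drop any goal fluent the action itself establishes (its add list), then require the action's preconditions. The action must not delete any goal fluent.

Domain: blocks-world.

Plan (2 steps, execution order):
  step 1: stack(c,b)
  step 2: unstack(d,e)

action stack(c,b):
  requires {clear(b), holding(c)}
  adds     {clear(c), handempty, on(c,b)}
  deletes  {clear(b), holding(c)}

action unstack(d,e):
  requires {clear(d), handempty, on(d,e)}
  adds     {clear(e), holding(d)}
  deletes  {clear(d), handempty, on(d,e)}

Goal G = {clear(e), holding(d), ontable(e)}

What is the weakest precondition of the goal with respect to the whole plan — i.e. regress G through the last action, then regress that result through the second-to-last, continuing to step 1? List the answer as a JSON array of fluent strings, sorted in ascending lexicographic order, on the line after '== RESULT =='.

Regress step by step:
  through step 2 (unstack(d,e)): drop {clear(e), holding(d)}, keep {ontable(e)}, require {clear(d), handempty, on(d,e)}
    → {clear(d), handempty, on(d,e), ontable(e)}
  through step 1 (stack(c,b)): drop {handempty}, keep {clear(d), on(d,e), ontable(e)}, require {clear(b), holding(c)}
    → {clear(b), clear(d), holding(c), on(d,e), ontable(e)}

== RESULT ==
["clear(b)", "clear(d)", "holding(c)", "on(d,e)", "ontable(e)"]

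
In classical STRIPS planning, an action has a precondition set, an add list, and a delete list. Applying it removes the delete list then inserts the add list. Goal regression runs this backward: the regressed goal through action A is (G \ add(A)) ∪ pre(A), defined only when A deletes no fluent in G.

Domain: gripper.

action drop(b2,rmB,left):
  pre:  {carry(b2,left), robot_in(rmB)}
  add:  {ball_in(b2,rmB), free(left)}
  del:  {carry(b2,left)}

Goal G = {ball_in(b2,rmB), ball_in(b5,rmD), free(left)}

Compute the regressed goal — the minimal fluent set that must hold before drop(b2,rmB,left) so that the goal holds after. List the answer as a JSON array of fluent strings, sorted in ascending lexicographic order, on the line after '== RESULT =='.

Regress:
  G ∩ del = {}  (empty — regression defined)
  G \ add = {ball_in(b2,rmB), ball_in(b5,rmD), free(left)} \ {ball_in(b2,rmB), free(left)} = {ball_in(b5,rmD)}
  ∪ pre   = {ball_in(b5,rmD)} ∪ {carry(b2,left), robot_in(rmB)}
          = {ball_in(b5,rmD), carry(b2,left), robot_in(rmB)}

== RESULT ==
["ball_in(b5,rmD)", "carry(b2,left)", "robot_in(rmB)"]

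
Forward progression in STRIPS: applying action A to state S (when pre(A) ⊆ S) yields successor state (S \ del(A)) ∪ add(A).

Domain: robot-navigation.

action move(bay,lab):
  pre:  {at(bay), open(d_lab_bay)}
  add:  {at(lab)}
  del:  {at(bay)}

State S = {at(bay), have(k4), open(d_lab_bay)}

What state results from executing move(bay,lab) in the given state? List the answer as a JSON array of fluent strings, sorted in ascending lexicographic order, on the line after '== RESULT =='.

Progress:
  pre ⊆ S: {at(bay), open(d_lab_bay)} ⊆ S  — applicable
  S \ del = {have(k4), open(d_lab_bay)}
  ∪ add   = {at(lab), have(k4), open(d_lab_bay)}

== RESULT ==
["at(lab)", "have(k4)", "open(d_lab_bay)"]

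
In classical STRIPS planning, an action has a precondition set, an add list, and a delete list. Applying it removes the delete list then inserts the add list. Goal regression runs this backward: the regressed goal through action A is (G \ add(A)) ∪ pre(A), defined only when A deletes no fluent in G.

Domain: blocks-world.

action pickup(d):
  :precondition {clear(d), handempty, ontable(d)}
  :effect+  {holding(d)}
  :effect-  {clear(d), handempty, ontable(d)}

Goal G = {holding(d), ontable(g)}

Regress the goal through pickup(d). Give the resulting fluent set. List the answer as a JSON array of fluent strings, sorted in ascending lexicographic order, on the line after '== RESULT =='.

Compute (G \ add) ∪ pre:
  G ∩ del = {}  (empty — regression defined)
  G \ add = {holding(d), ontable(g)} \ {holding(d)} = {ontable(g)}
  ∪ pre   = {ontable(g)} ∪ {clear(d), handempty, ontable(d)}
          = {clear(d), handempty, ontable(d), ontable(g)}

== RESULT ==
["clear(d)", "handempty", "ontable(d)", "ontable(g)"]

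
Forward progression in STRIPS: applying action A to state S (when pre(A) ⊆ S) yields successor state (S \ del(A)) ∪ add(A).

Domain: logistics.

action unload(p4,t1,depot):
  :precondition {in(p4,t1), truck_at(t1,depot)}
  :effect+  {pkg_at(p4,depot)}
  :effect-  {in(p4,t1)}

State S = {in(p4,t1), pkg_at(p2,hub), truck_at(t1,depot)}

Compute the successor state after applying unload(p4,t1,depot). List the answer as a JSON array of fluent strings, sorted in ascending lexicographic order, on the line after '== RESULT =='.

Progress:
  pre ⊆ S: {in(p4,t1), truck_at(t1,depot)} ⊆ S  — applicable
  S \ del = {pkg_at(p2,hub), truck_at(t1,depot)}
  ∪ add   = {pkg_at(p2,hub), pkg_at(p4,depot), truck_at(t1,depot)}

== RESULT ==
["pkg_at(p2,hub)", "pkg_at(p4,depot)", "truck_at(t1,depot)"]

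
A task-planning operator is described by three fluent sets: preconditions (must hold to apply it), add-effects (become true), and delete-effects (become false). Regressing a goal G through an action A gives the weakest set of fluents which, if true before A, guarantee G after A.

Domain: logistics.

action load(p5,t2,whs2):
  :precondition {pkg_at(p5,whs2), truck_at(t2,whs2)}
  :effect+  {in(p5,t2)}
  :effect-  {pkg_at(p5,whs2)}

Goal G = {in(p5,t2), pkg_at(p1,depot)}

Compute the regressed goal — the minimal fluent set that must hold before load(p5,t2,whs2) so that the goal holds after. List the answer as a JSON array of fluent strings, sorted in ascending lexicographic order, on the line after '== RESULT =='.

Compute (G \ add) ∪ pre:
  G ∩ del = {}  (empty — regression defined)
  G \ add = {in(p5,t2), pkg_at(p1,depot)} \ {in(p5,t2)} = {pkg_at(p1,depot)}
  ∪ pre   = {pkg_at(p1,depot)} ∪ {pkg_at(p5,whs2), truck_at(t2,whs2)}
          = {pkg_at(p1,depot), pkg_at(p5,whs2), truck_at(t2,whs2)}

== RESULT ==
["pkg_at(p1,depot)", "pkg_at(p5,whs2)", "truck_at(t2,whs2)"]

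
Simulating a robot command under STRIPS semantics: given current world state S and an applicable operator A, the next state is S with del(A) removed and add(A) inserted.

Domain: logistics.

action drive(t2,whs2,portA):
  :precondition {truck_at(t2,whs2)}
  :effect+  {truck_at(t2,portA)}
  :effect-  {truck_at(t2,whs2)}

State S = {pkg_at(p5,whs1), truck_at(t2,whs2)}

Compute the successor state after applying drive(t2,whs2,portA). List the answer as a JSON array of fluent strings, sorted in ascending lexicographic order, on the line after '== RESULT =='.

Compute (S \ del) ∪ add:
  pre ⊆ S: {truck_at(t2,whs2)} ⊆ S  — applicable
  S \ del = {pkg_at(p5,whs1)}
  ∪ add   = {pkg_at(p5,whs1), truck_at(t2,portA)}

== RESULT ==
["pkg_at(p5,whs1)", "truck_at(t2,portA)"]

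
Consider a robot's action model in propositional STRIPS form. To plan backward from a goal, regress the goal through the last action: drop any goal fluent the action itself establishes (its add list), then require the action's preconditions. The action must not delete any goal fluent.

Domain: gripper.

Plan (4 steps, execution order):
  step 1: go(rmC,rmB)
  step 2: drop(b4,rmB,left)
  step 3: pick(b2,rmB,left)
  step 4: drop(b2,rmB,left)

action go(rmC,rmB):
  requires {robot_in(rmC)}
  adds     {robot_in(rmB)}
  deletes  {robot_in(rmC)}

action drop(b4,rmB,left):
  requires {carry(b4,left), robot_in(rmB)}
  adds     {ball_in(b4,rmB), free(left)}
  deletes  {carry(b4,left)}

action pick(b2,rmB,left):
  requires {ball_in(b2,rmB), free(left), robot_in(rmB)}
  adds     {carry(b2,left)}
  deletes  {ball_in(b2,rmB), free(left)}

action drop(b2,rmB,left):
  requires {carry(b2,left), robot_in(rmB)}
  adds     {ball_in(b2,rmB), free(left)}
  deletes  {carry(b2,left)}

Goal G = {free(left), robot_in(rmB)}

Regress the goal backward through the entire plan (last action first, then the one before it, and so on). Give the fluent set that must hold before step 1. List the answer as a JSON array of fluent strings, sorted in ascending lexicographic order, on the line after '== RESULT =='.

Work backward from the goal:
  through step 4 (drop(b2,rmB,left)): drop {free(left)}, keep {robot_in(rmB)}, require {carry(b2,left), robot_in(rmB)}
    → {carry(b2,left), robot_in(rmB)}
  through step 3 (pick(b2,rmB,left)): drop {carry(b2,left)}, keep {robot_in(rmB)}, require {ball_in(b2,rmB), free(left), robot_in(rmB)}
    → {ball_in(b2,rmB), free(left), robot_in(rmB)}
  through step 2 (drop(b4,rmB,left)): drop {free(left)}, keep {ball_in(b2,rmB), robot_in(rmB)}, require {carry(b4,left), robot_in(rmB)}
    → {ball_in(b2,rmB), carry(b4,left), robot_in(rmB)}
  through step 1 (go(rmC,rmB)): drop {robot_in(rmB)}, keep {ball_in(b2,rmB), carry(b4,left)}, require {robot_in(rmC)}
    → {ball_in(b2,rmB), carry(b4,left), robot_in(rmC)}

== RESULT ==
["ball_in(b2,rmB)", "carry(b4,left)", "robot_in(rmC)"]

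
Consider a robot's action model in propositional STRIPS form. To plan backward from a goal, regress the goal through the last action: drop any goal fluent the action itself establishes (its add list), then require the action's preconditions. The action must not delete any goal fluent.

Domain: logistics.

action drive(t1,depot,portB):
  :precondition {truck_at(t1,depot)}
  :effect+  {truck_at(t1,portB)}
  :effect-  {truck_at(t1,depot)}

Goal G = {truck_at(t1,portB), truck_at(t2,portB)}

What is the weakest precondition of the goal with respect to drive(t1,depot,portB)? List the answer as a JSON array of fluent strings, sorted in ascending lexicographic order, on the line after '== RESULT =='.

Compute (G \ add) ∪ pre:
  G ∩ del = {}  (empty — regression defined)
  G \ add = {truck_at(t1,portB), truck_at(t2,portB)} \ {truck_at(t1,portB)} = {truck_at(t2,portB)}
  ∪ pre   = {truck_at(t2,portB)} ∪ {truck_at(t1,depot)}
          = {truck_at(t1,depot), truck_at(t2,portB)}

== RESULT ==
["truck_at(t1,depot)", "truck_at(t2,portB)"]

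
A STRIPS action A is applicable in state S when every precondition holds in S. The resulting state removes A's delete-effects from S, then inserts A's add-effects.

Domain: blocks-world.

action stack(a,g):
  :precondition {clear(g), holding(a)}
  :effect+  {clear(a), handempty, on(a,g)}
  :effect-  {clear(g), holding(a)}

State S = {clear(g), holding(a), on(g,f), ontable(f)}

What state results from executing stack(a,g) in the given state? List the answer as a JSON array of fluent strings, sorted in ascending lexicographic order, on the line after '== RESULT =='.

Progress:
  pre ⊆ S: {clear(g), holding(a)} ⊆ S  — applicable
  S \ del = {on(g,f), ontable(f)}
  ∪ add   = {clear(a), handempty, on(a,g), on(g,f), ontable(f)}

== RESULT ==
["clear(a)", "handempty", "on(a,g)", "on(g,f)", "ontable(f)"]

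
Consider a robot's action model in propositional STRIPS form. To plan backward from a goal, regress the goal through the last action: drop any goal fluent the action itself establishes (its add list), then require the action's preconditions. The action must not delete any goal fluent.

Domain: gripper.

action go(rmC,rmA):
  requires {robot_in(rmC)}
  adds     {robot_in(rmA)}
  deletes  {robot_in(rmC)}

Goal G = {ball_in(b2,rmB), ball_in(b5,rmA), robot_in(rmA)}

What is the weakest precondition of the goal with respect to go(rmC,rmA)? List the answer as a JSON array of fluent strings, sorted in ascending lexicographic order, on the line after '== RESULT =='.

Compute (G \ add) ∪ pre:
  G ∩ del = {}  (empty — regression defined)
  G \ add = {ball_in(b2,rmB), ball_in(b5,rmA), robot_in(rmA)} \ {robot_in(rmA)} = {ball_in(b2,rmB), ball_in(b5,rmA)}
  ∪ pre   = {ball_in(b2,rmB), ball_in(b5,rmA)} ∪ {robot_in(rmC)}
          = {ball_in(b2,rmB), ball_in(b5,rmA), robot_in(rmC)}

== RESULT ==
["ball_in(b2,rmB)", "ball_in(b5,rmA)", "robot_in(rmC)"]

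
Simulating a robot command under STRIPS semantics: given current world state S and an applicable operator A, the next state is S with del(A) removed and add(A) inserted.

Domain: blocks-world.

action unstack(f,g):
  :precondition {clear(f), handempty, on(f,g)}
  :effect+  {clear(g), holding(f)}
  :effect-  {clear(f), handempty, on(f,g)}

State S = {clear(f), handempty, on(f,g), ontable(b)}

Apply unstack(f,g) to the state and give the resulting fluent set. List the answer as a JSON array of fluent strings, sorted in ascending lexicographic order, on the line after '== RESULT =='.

Compute (S \ del) ∪ add:
  pre ⊆ S: {clear(f), handempty, on(f,g)} ⊆ S  — applicable
  S \ del = {ontable(b)}
  ∪ add   = {clear(g), holding(f), ontable(b)}

== RESULT ==
["clear(g)", "holding(f)", "ontable(b)"]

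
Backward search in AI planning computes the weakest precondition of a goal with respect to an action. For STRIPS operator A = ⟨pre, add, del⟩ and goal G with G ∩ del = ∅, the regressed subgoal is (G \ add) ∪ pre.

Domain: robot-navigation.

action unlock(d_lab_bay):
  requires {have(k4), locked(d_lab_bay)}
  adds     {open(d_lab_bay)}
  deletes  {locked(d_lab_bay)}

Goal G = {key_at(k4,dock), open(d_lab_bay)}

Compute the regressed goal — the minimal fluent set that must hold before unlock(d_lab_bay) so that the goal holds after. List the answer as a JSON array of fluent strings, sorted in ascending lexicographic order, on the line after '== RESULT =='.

Regress:
  G ∩ del = {}  (empty — regression defined)
  G \ add = {key_at(k4,dock), open(d_lab_bay)} \ {open(d_lab_bay)} = {key_at(k4,dock)}
  ∪ pre   = {key_at(k4,dock)} ∪ {have(k4), locked(d_lab_bay)}
          = {have(k4), key_at(k4,dock), locked(d_lab_bay)}

== RESULT ==
["have(k4)", "key_at(k4,dock)", "locked(d_lab_bay)"]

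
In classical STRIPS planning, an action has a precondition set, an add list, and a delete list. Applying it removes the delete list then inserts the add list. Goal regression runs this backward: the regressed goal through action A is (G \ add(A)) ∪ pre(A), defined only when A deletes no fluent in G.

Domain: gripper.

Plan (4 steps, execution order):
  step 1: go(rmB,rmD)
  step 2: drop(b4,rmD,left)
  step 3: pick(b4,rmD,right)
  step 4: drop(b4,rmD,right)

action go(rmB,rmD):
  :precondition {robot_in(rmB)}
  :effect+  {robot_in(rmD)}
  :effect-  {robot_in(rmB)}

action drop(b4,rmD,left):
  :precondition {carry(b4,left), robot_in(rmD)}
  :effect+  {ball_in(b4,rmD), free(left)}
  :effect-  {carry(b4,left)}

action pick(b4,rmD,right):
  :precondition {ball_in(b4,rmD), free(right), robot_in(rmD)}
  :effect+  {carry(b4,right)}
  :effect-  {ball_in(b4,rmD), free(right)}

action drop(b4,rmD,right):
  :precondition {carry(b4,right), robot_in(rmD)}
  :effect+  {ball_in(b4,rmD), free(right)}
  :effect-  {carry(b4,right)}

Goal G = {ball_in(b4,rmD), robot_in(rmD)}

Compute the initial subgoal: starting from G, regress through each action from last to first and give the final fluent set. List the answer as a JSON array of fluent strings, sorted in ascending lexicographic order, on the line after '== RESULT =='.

Regress step by step:
  through step 4 (drop(b4,rmD,right)): drop {ball_in(b4,rmD)}, keep {robot_in(rmD)}, require {carry(b4,right), robot_in(rmD)}
    → {carry(b4,right), robot_in(rmD)}
  through step 3 (pick(b4,rmD,right)): drop {carry(b4,right)}, keep {robot_in(rmD)}, require {ball_in(b4,rmD), free(right), robot_in(rmD)}
    → {ball_in(b4,rmD), free(right), robot_in(rmD)}
  through step 2 (drop(b4,rmD,left)): drop {ball_in(b4,rmD)}, keep {free(right), robot_in(rmD)}, require {carry(b4,left), robot_in(rmD)}
    → {carry(b4,left), free(right), robot_in(rmD)}
  through step 1 (go(rmB,rmD)): drop {robot_in(rmD)}, keep {carry(b4,left), free(right)}, require {robot_in(rmB)}
    → {carry(b4,left), free(right), robot_in(rmB)}

== RESULT ==
["carry(b4,left)", "free(right)", "robot_in(rmB)"]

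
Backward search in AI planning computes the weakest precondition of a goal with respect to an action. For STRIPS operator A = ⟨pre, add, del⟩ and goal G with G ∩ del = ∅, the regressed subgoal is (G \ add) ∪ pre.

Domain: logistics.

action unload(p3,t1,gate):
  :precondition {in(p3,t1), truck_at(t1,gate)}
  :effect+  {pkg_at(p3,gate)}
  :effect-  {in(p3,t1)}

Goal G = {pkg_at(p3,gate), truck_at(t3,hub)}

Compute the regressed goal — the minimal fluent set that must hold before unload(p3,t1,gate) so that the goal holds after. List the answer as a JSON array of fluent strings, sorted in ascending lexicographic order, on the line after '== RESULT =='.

Regress:
  G ∩ del = {}  (empty — regression defined)
  G \ add = {pkg_at(p3,gate), truck_at(t3,hub)} \ {pkg_at(p3,gate)} = {truck_at(t3,hub)}
  ∪ pre   = {truck_at(t3,hub)} ∪ {in(p3,t1), truck_at(t1,gate)}
          = {in(p3,t1), truck_at(t1,gate), truck_at(t3,hub)}

== RESULT ==
["in(p3,t1)", "truck_at(t1,gate)", "truck_at(t3,hub)"]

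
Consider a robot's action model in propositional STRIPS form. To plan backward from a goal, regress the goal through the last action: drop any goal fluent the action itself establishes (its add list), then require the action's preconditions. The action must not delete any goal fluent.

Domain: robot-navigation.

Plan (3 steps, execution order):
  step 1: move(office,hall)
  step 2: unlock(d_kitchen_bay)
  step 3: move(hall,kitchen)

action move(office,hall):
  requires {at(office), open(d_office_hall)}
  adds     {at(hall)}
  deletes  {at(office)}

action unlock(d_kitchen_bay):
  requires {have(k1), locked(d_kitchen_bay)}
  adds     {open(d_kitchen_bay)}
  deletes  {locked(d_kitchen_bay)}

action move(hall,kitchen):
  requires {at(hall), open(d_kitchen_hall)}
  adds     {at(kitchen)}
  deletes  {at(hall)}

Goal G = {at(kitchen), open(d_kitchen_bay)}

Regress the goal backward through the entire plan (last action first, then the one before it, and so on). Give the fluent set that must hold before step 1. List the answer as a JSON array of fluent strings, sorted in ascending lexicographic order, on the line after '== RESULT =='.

Regress step by step:
  through step 3 (move(hall,kitchen)): drop {at(kitchen)}, keep {open(d_kitchen_bay)}, require {at(hall), open(d_kitchen_hall)}
    → {at(hall), open(d_kitchen_bay), open(d_kitchen_hall)}
  through step 2 (unlock(d_kitchen_bay)): drop {open(d_kitchen_bay)}, keep {at(hall), open(d_kitchen_hall)}, require {have(k1), locked(d_kitchen_bay)}
    → {at(hall), have(k1), locked(d_kitchen_bay), open(d_kitchen_hall)}
  through step 1 (move(office,hall)): drop {at(hall)}, keep {have(k1), locked(d_kitchen_bay), open(d_kitchen_hall)}, require {at(office), open(d_office_hall)}
    → {at(office), have(k1), locked(d_kitchen_bay), open(d_kitchen_hall), open(d_office_hall)}

== RESULT ==
["at(office)", "have(k1)", "locked(d_kitchen_bay)", "open(d_kitchen_hall)", "open(d_office_hall)"]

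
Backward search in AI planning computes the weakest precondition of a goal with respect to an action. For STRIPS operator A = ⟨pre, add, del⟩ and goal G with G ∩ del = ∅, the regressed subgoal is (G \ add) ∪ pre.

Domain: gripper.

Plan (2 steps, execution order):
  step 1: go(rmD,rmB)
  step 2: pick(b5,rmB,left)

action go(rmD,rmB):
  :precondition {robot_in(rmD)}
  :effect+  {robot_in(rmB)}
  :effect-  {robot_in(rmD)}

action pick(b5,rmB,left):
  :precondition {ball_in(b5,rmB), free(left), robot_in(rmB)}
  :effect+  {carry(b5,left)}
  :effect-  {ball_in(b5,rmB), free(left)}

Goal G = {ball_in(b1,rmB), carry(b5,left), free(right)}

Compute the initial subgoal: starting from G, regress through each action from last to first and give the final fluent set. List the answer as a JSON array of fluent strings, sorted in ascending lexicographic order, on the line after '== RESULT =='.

Work backward from the goal:
  through step 2 (pick(b5,rmB,left)): drop {carry(b5,left)}, keep {ball_in(b1,rmB), free(right)}, require {ball_in(b5,rmB), free(left), robot_in(rmB)}
    → {ball_in(b1,rmB), ball_in(b5,rmB), free(left), free(right), robot_in(rmB)}
  through step 1 (go(rmD,rmB)): drop {robot_in(rmB)}, keep {ball_in(b1,rmB), ball_in(b5,rmB), free(left), free(right)}, require {robot_in(rmD)}
    → {ball_in(b1,rmB), ball_in(b5,rmB), free(left), free(right), robot_in(rmD)}

== RESULT ==
["ball_in(b1,rmB)", "ball_in(b5,rmB)", "free(left)", "free(right)", "robot_in(rmD)"]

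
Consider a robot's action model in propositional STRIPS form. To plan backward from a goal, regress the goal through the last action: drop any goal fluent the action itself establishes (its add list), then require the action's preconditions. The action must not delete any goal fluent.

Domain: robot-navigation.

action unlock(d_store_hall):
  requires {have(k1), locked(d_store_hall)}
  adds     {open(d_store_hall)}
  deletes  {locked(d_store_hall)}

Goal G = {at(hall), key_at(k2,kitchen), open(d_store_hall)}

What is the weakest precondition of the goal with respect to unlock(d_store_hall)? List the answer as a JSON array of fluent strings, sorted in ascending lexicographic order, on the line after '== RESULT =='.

Compute (G \ add) ∪ pre:
  G ∩ del = {}  (empty — regression defined)
  G \ add = {at(hall), key_at(k2,kitchen), open(d_store_hall)} \ {open(d_store_hall)} = {at(hall), key_at(k2,kitchen)}
  ∪ pre   = {at(hall), key_at(k2,kitchen)} ∪ {have(k1), locked(d_store_hall)}
          = {at(hall), have(k1), key_at(k2,kitchen), locked(d_store_hall)}

== RESULT ==
["at(hall)", "have(k1)", "key_at(k2,kitchen)", "locked(d_store_hall)"]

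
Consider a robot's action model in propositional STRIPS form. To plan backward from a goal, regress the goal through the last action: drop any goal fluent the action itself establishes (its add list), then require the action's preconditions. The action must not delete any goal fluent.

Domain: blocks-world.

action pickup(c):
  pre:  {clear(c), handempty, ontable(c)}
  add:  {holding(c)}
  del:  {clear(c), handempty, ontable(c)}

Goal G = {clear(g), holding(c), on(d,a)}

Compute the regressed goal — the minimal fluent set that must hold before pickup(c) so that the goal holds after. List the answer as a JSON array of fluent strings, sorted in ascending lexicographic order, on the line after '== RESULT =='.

Regress:
  G ∩ del = {}  (empty — regression defined)
  G \ add = {clear(g), holding(c), on(d,a)} \ {holding(c)} = {clear(g), on(d,a)}
  ∪ pre   = {clear(g), on(d,a)} ∪ {clear(c), handempty, ontable(c)}
          = {clear(c), clear(g), handempty, on(d,a), ontable(c)}

== RESULT ==
["clear(c)", "clear(g)", "handempty", "on(d,a)", "ontable(c)"]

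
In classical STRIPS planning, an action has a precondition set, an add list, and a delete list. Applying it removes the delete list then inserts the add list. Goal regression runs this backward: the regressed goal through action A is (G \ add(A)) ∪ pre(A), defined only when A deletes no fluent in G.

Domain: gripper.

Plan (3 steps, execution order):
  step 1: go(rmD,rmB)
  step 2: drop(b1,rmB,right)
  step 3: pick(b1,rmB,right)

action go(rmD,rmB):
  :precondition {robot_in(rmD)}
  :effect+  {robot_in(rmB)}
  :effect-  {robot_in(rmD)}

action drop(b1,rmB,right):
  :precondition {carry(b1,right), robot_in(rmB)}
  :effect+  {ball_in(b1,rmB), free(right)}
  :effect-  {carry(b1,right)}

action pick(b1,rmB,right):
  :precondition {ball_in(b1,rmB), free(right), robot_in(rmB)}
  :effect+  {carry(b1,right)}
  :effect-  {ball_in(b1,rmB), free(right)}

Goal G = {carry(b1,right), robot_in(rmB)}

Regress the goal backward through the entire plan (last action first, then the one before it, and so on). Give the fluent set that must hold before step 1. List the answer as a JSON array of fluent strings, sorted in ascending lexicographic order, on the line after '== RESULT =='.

Regress step by step:
  through step 3 (pick(b1,rmB,right)): drop {carry(b1,right)}, keep {robot_in(rmB)}, require {ball_in(b1,rmB), free(right), robot_in(rmB)}
    → {ball_in(b1,rmB), free(right), robot_in(rmB)}
  through step 2 (drop(b1,rmB,right)): drop {ball_in(b1,rmB), free(right)}, keep {robot_in(rmB)}, require {carry(b1,right), robot_in(rmB)}
    → {carry(b1,right), robot_in(rmB)}
  through step 1 (go(rmD,rmB)): drop {robot_in(rmB)}, keep {carry(b1,right)}, require {robot_in(rmD)}
    → {carry(b1,right), robot_in(rmD)}

== RESULT ==
["carry(b1,right)", "robot_in(rmD)"]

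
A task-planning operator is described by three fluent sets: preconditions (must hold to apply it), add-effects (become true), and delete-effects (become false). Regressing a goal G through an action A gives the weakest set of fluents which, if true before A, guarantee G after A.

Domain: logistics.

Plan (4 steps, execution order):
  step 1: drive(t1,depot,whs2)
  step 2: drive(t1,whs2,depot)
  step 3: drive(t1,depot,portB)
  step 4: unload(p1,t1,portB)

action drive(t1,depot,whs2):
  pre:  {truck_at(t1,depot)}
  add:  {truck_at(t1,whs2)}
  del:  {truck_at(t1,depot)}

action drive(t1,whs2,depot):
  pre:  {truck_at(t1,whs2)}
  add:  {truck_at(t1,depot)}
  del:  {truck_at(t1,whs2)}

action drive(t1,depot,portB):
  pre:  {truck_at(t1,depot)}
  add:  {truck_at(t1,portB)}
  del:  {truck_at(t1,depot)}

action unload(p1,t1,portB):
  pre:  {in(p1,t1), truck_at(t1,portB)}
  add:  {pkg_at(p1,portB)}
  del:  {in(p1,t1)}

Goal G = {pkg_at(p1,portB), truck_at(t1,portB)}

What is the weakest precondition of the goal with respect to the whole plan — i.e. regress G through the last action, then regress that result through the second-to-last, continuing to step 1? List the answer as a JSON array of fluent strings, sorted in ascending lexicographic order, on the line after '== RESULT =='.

Work backward from the goal:
  through step 4 (unload(p1,t1,portB)): drop {pkg_at(p1,portB)}, keep {truck_at(t1,portB)}, require {in(p1,t1), truck_at(t1,portB)}
    → {in(p1,t1), truck_at(t1,portB)}
  through step 3 (drive(t1,depot,portB)): drop {truck_at(t1,portB)}, keep {in(p1,t1)}, require {truck_at(t1,depot)}
    → {in(p1,t1), truck_at(t1,depot)}
  through step 2 (drive(t1,whs2,depot)): drop {truck_at(t1,depot)}, keep {in(p1,t1)}, require {truck_at(t1,whs2)}
    → {in(p1,t1), truck_at(t1,whs2)}
  through step 1 (drive(t1,depot,whs2)): drop {truck_at(t1,whs2)}, keep {in(p1,t1)}, require {truck_at(t1,depot)}
    → {in(p1,t1), truck_at(t1,depot)}

== RESULT ==
["in(p1,t1)", "truck_at(t1,depot)"]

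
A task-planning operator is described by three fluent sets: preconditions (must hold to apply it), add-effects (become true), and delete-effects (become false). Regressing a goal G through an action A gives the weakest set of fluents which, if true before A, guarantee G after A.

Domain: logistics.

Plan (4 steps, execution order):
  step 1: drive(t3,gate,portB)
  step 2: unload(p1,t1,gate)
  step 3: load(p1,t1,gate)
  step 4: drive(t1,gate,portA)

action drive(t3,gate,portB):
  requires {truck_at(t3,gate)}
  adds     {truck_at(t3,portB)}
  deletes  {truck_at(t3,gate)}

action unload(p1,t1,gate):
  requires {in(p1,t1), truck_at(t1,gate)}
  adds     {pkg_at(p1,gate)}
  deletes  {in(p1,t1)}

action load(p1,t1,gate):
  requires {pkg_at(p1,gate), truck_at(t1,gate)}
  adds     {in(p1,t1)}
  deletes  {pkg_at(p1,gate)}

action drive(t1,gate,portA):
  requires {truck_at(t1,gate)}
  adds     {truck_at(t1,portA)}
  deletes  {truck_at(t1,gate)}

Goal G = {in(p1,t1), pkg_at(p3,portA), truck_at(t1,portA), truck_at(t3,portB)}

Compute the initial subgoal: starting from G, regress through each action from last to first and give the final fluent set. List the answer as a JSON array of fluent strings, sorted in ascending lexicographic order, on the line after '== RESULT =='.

Regress step by step:
  through step 4 (drive(t1,gate,portA)): drop {truck_at(t1,portA)}, keep {in(p1,t1), pkg_at(p3,portA), truck_at(t3,portB)}, require {truck_at(t1,gate)}
    → {in(p1,t1), pkg_at(p3,portA), truck_at(t1,gate), truck_at(t3,portB)}
  through step 3 (load(p1,t1,gate)): drop {in(p1,t1)}, keep {pkg_at(p3,portA), truck_at(t1,gate), truck_at(t3,portB)}, require {pkg_at(p1,gate), truck_at(t1,gate)}
    → {pkg_at(p1,gate), pkg_at(p3,portA), truck_at(t1,gate), truck_at(t3,portB)}
  through step 2 (unload(p1,t1,gate)): drop {pkg_at(p1,gate)}, keep {pkg_at(p3,portA), truck_at(t1,gate), truck_at(t3,portB)}, require {in(p1,t1), truck_at(t1,gate)}
    → {in(p1,t1), pkg_at(p3,portA), truck_at(t1,gate), truck_at(t3,portB)}
  through step 1 (drive(t3,gate,portB)): drop {truck_at(t3,portB)}, keep {in(p1,t1), pkg_at(p3,portA), truck_at(t1,gate)}, require {truck_at(t3,gate)}
    → {in(p1,t1), pkg_at(p3,portA), truck_at(t1,gate), truck_at(t3,gate)}

== RESULT ==
["in(p1,t1)", "pkg_at(p3,portA)", "truck_at(t1,gate)", "truck_at(t3,gate)"]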